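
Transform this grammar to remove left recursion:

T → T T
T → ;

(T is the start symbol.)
T is directly left-recursive. The standard transformation for
  A → A α₁ | ... | A α_m | β₁ | ... | β_n
is
  A  → β₁ A' | ... | β_n A'
  A' → α₁ A' | ... | α_m A' | ε

T → ; becomes T → ; T'
T → T T becomes T' → T T'
Add T' → ε

Resulting grammar:
T → ; T'
T' → T T'
T' → ε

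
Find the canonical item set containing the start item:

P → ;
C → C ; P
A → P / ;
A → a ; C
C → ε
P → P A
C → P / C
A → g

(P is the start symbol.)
First, augment the grammar with P' → P
I₀ = CLOSURE({ [P' → . P] }):
  [P' → . P] has the dot before P: add [P → . ;], [P → . P A]
No further items can be added.

I₀ = { [P → . ;], [P → . P A], [P' → . P] }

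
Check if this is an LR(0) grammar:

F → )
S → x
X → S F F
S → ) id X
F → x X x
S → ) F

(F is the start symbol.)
Yes, the grammar is LR(0)

Augment with F' → F and build the canonical LR(0) collection (I0 = CLOSURE({[F' → . F]}), then GOTO on every symbol after a dot until no new states appear). It has 14 states:
  I0: { [F → . )], [F → . x X x], [F' → . F] }  — shift
  I1: { [F → ) .] }  — reduce
  I2: { [F' → F .] }  — accept
  I3: { [F → x . X x], [S → . ) F], [S → . ) id X], [S → . x], [X → . S F F] }  — shift
  I4: { [F → . )], [F → . x X x], [S → ) . F], [S → ) . id X] }  — shift
  I5: { [F → . )], [F → . x X x], [X → S . F F] }  — shift
  I6: { [F → x X . x] }  — shift
  I7: { [S → x .] }  — reduce
  I8: { [F → x X x .] }  — reduce
  I9: { [F → . )], [F → . x X x], [X → S F . F] }  — shift
  I10: { [X → S F F .] }  — reduce
  I11: { [S → ) F .] }  — reduce
  I12: { [S → ) id . X], [S → . ) F], [S → . ) id X], [S → . x], [X → . S F F] }  — shift
  I13: { [S → ) id X .] }  — reduce

Every state is either a pure shift/goto state or contains exactly one complete item and nothing to shift — no conflicts. The grammar is LR(0).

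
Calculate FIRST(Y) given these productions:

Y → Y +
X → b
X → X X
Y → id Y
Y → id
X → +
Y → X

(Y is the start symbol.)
To compute FIRST(Y), examine every production with Y on the left-hand side, reading each right-hand side left to right until a non-nullable symbol is reached.

FIRST sets of the other non-terminals involved (by the same procedure, iterated to a fixed point):
  FIRST(X) = { '+', 'b' }

From Y → Y +:
  - Y is the symbol being defined: contributes nothing new
    Y is not nullable, so stop
From Y → id Y:
  - id is a terminal: add 'id' and stop
From Y → id:
  - id is a terminal: add 'id' and stop
From Y → X:
  - X is a non-terminal: add FIRST(X) \ {ε} = { '+', 'b' }
    X is not nullable, so stop

Collecting: FIRST(Y) = { '+', 'b', 'id' }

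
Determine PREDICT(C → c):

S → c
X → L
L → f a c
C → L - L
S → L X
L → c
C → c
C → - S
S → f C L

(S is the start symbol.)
PREDICT(C → c) = (FIRST(RHS) \ {ε}) ∪ (FOLLOW(C) if ε ∈ FIRST(RHS), i.e. RHS ⇒* ε)
FIRST(c) = { 'c' }
ε ∉ FIRST(c), so FOLLOW(C) is not added.
PREDICT(C → c) = { 'c' }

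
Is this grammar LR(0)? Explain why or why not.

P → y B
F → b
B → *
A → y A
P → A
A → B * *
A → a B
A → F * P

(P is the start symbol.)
Augment with P' → P and build the canonical LR(0) collection (I0 = CLOSURE({[P' → . P]}), then GOTO on every symbol after a dot until no new states appear). It has 17 states:
  I0: { [A → . B * *], [A → . F * P], [A → . a B], [A → . y A], [B → . *], [F → . b], [P → . A], [P → . y B], [P' → . P] }  — shift
  I1: { [B → * .] }  — reduce
  I2: { [P → A .] }  — reduce
  I3: { [A → B . * *] }  — shift
  I4: { [A → F . * P] }  — shift
  I5: { [P' → P .] }  — accept
  I6: { [A → a . B], [B → . *] }  — shift
  I7: { [F → b .] }  — reduce
  I8: { [A → . B * *], [A → . F * P], [A → . a B], [A → . y A], [A → y . A], [B → . *], [F → . b], [P → y . B] }  — shift
  I9: { [A → y A .] }  — reduce
  I10: { [A → B . * *], [P → y B .] }  — shift, reduce
  I11: { [A → . B * *], [A → . F * P], [A → . a B], [A → . y A], [A → y . A], [B → . *], [F → . b] }  — shift
  I12: { [A → B * . *] }  — shift
  I13: { [A → B * * .] }  — reduce
  I14: { [A → a B .] }  — reduce
  I15: { [A → . B * *], [A → . F * P], [A → . a B], [A → . y A], [A → F * . P], [B → . *], [F → . b], [P → . A], [P → . y B] }  — shift
  I16: { [A → F * P .] }  — reduce

Conflict in state I10:
  Shift-reduce conflict between [P → y B .] and [A → B . * *]
So the grammar is NOT LR(0).

Answer: No. Shift-reduce conflict between [P → y B .] and [A → B . * *]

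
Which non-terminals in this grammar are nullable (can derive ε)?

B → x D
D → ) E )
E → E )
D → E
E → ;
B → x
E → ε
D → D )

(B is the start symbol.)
ε-productions: E → ε
So E is immediately nullable.
D → E: every symbol on the right is nullable, so D is nullable too.
No further non-terminal can be added: every production for the remaining non-terminals contains a terminal or a non-nullable non-terminal.
Nullable = { 'D', 'E' }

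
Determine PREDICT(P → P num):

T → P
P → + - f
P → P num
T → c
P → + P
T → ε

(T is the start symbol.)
PREDICT(P → P num) = (FIRST(RHS) \ {ε}) ∪ (FOLLOW(P) if ε ∈ FIRST(RHS), i.e. RHS ⇒* ε)
FIRST(P) = { '+' }
FIRST(P num) = { '+' }
ε ∉ FIRST(P num), so FOLLOW(P) is not added.
PREDICT(P → P num) = { '+' }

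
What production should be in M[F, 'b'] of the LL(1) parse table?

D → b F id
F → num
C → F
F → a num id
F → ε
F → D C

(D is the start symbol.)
To find M[F, 'b'], we find productions for F where 'b' is in the predict set (PREDICT(N → α) = (FIRST(α) \ {ε}) ∪ (FOLLOW(N) if α ⇒* ε)).

Relevant sets:
  FIRST(D) = { 'b' }
  FOLLOW(F) = { 'id' }

F → num: PREDICT = { 'num' }
F → a num id: PREDICT = { 'a' }
F → ε: PREDICT = { 'id' }
F → D C: PREDICT = { 'b' }
  'b' is in predict set, so this production goes in M[F, 'b']

M[F, 'b'] = F → D C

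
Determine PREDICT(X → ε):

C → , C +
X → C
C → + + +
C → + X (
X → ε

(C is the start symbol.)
PREDICT(X → ε) = (FIRST(RHS) \ {ε}) ∪ (FOLLOW(X) if ε ∈ FIRST(RHS), i.e. RHS ⇒* ε)
The right-hand side is ε (FIRST(ε) = { ε }), so the predict set is FOLLOW(X) = { '(' }
PREDICT(X → ε) = { '(' }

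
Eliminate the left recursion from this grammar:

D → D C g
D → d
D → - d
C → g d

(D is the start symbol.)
D is directly left-recursive. The standard transformation for
  A → A α₁ | ... | A α_m | β₁ | ... | β_n
is
  A  → β₁ A' | ... | β_n A'
  A' → α₁ A' | ... | α_m A' | ε

D → d becomes D → d D'
D → - d becomes D → - d D'
D → D C g becomes D' → C g D'
Add D' → ε

Productions for other non-terminals are unchanged:
  C → g d

Resulting grammar:
D → d D'
D → - d D'
D' → C g D'
D' → ε
C → g d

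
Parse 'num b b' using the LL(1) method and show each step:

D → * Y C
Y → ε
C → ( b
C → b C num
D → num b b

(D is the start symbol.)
LL(1) parsing maintains a stack (initially the start symbol over $) and the input. At each step: if the stack top is a terminal, match it against the current input token; if it is a non-terminal N, replace it with the RHS of M[N, lookahead] (the unique production whose predict set contains the lookahead).

Stack is shown with the top on the left.

Stack      Input      Action
----------------------------
D $        num b b $  output D → num b b
num b b $  num b b $  match 'num'
b b $      b b $      match 'b'
b $        b $        match 'b'
$          $          accept

The string is accepted.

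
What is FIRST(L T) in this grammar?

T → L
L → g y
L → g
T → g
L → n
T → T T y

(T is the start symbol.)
FIRST sets of the non-terminals involved (from the grammar, by fixed-point iteration):
  FIRST(L) = { 'g', 'n' }

To compute FIRST(L T), process the symbols left to right:
Symbol L is a non-terminal. Add FIRST(L) \ {ε} = { 'g', 'n' }
L is not nullable (ε ∉ FIRST(L)), so stop here.
FIRST(L T) = { 'g', 'n' }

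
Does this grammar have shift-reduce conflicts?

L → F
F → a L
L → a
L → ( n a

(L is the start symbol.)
Yes — I4: [L → a .] vs [F → . a L]

Augment with L' → L and build the canonical LR(0) collection (I0 = CLOSURE({[L' → . L]}), then GOTO on every symbol after a dot until no new states appear). It has 8 states:
  I0: { [F → . a L], [L → . ( n a], [L → . F], [L → . a], [L' → . L] }  — shift
  I1: { [L → ( . n a] }  — shift
  I2: { [L → F .] }  — reduce
  I3: { [L' → L .] }  — accept
  I4: { [F → . a L], [F → a . L], [L → . ( n a], [L → . F], [L → . a], [L → a .] }  — shift, reduce
  I5: { [F → a L .] }  — reduce
  I6: { [L → ( n . a] }  — shift
  I7: { [L → ( n a .] }  — reduce

I4 contains reduce item [L → a .] and shift items [F → . a L], [L → . ( n a], [L → . a] — shift-reduce conflict.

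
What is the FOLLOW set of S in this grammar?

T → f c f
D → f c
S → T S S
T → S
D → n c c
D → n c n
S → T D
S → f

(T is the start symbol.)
{ $, 'f', 'n' }

To compute FOLLOW(S), find every occurrence of S on a right-hand side N → α S β: add FIRST(β) \ {ε}, and if β is empty or nullable also add FOLLOW(N). Iterate to a fixed point.

In S → T S S: S is followed by S, add FIRST(S) \ {ε} = { 'f' }
In S → T S S: S is at the end; this adds FOLLOW(S) to itself — nothing new
In T → S: S is at the end, add FOLLOW(T)

The FOLLOW sets referred to above (computed the same way, to a fixed point):
  FOLLOW(T) = { $, 'f', 'n' }

Taking the union: FOLLOW(S) = { $, 'f', 'n' }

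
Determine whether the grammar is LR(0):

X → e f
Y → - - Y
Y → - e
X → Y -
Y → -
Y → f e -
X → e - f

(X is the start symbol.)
No. Shift-reduce conflict between [Y → - .] and [Y → - . - Y]

A grammar is LR(0) if no state in the canonical LR(0) collection has:
  - both a shift item (dot before a terminal) and a complete item (shift-reduce conflict), or
  - two or more complete items (reduce-reduce conflict; the accept item [X' → X .] counts as a complete item here).

Augment with X' → X and build the canonical LR(0) collection (I0 = CLOSURE({[X' → . X]}), then GOTO on every symbol after a dot until no new states appear). It has 15 states:
  I0: { [X → . Y -], [X → . e - f], [X → . e f], [X' → . X], [Y → . - - Y], [Y → . - e], [Y → . -], [Y → . f e -] }  — shift
  I1: { [Y → - . - Y], [Y → - . e], [Y → - .] }  — shift, reduce
  I2: { [X' → X .] }  — accept
  I3: { [X → Y . -] }  — shift
  I4: { [X → e . - f], [X → e . f] }  — shift
  I5: { [Y → f . e -] }  — shift
  I6: { [Y → f e . -] }  — shift
  I7: { [Y → f e - .] }  — reduce
  I8: { [X → e - . f] }  — shift
  I9: { [X → e f .] }  — reduce
  I10: { [X → e - f .] }  — reduce
  I11: { [X → Y - .] }  — reduce
  I12: { [Y → - - . Y], [Y → . - - Y], [Y → . - e], [Y → . -], [Y → . f e -] }  — shift
  I13: { [Y → - e .] }  — reduce
  I14: { [Y → - - Y .] }  — reduce

Conflict in state I1:
  Shift-reduce conflict between [Y → - .] and [Y → - . - Y]
So the grammar is NOT LR(0).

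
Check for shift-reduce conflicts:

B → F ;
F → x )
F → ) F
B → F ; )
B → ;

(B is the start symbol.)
Yes — I7: [B → F ; .] vs [B → F ; . )]

A shift-reduce conflict occurs when an LR(0) state has both:
  - a complete (reduce) item [A → α .] (dot at the end), and
  - a shift item [B → β . c γ] (dot before a terminal).

Augment with B' → B and build the canonical LR(0) collection (I0 = CLOSURE({[B' → . B]}), then GOTO on every symbol after a dot until no new states appear). It has 10 states:
  I0: { [B → . ;], [B → . F ; )], [B → . F ;], [B' → . B], [F → . ) F], [F → . x )] }  — shift
  I1: { [F → ) . F], [F → . ) F], [F → . x )] }  — shift
  I2: { [B → ; .] }  — reduce
  I3: { [B' → B .] }  — accept
  I4: { [B → F . ; )], [B → F . ;] }  — shift
  I5: { [F → x . )] }  — shift
  I6: { [F → x ) .] }  — reduce
  I7: { [B → F ; . )], [B → F ; .] }  — shift, reduce
  I8: { [B → F ; ) .] }  — reduce
  I9: { [F → ) F .] }  — reduce

I7 contains reduce item [B → F ; .] and shift item [B → F ; . )] — shift-reduce conflict.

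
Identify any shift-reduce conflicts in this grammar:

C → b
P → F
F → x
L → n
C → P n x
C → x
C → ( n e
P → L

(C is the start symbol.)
A shift-reduce conflict occurs when an LR(0) state has both:
  - a complete (reduce) item [A → α .] (dot at the end), and
  - a shift item [B → β . c γ] (dot before a terminal).

Augment with C' → C and build the canonical LR(0) collection (I0 = CLOSURE({[C' → . C]}), then GOTO on every symbol after a dot until no new states appear). It has 13 states:
  I0: { [C → . ( n e], [C → . P n x], [C → . b], [C → . x], [C' → . C], [F → . x], [L → . n], [P → . F], [P → . L] }  — shift
  I1: { [C → ( . n e] }  — shift
  I2: { [C' → C .] }  — accept
  I3: { [P → F .] }  — reduce
  I4: { [P → L .] }  — reduce
  I5: { [C → P . n x] }  — shift
  I6: { [C → b .] }  — reduce
  I7: { [L → n .] }  — reduce
  I8: { [C → x .], [F → x .] }  — 2 reduces
  I9: { [C → P n . x] }  — shift
  I10: { [C → P n x .] }  — reduce
  I11: { [C → ( n . e] }  — shift
  I12: { [C → ( n e .] }  — reduce

No state contains both a complete item and a shift item.

Answer: No shift-reduce conflicts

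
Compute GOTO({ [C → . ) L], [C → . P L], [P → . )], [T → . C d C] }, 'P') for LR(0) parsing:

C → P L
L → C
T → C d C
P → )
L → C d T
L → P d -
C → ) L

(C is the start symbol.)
GOTO(I, 'P') = CLOSURE({ [A → αX.β] : [A → α.Xβ] ∈ I, X = 'P' })

Items with dot before 'P', with the dot advanced:
  [C → . P L] → [C → P . L]
Closure of the advanced items:
  [C → P . L] has the dot before L: add [L → . C], [L → . C d T], [L → . P d -]
  [L → . C] has the dot before C: add [C → . P L], [C → . ) L]
  [L → . P d -] has the dot before P: add [P → . )]

GOTO = { [C → . ) L], [C → . P L], [C → P . L], [L → . C d T], [L → . C], [L → . P d -], [P → . )] }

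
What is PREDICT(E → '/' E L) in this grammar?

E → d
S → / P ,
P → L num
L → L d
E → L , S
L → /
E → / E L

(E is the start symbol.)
PREDICT(E → '/' E L) = (FIRST(RHS) \ {ε}) ∪ (FOLLOW(E) if ε ∈ FIRST(RHS), i.e. RHS ⇒* ε)
FIRST('/' E L) = { '/' }
ε ∉ FIRST('/' E L), so FOLLOW(E) is not added.
PREDICT(E → '/' E L) = { '/' }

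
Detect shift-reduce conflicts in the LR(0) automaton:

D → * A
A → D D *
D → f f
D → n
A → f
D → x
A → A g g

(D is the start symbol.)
Augment with D' → D and build the canonical LR(0) collection (I0 = CLOSURE({[D' → . D]}), then GOTO on every symbol after a dot until no new states appear). It has 14 states:
  I0: { [D → . * A], [D → . f f], [D → . n], [D → . x], [D' → . D] }  — shift
  I1: { [A → . A g g], [A → . D D *], [A → . f], [D → * . A], [D → . * A], [D → . f f], [D → . n], [D → . x] }  — shift
  I2: { [D' → D .] }  — accept
  I3: { [D → f . f] }  — shift
  I4: { [D → n .] }  — reduce
  I5: { [D → x .] }  — reduce
  I6: { [D → f f .] }  — reduce
  I7: { [A → A . g g], [D → * A .] }  — shift, reduce
  I8: { [A → D . D *], [D → . * A], [D → . f f], [D → . n], [D → . x] }  — shift
  I9: { [A → f .], [D → f . f] }  — shift, reduce
  I10: { [A → D D . *] }  — shift
  I11: { [A → D D * .] }  — reduce
  I12: { [A → A g . g] }  — shift
  I13: { [A → A g g .] }  — reduce

I7 contains reduce item [D → * A .] and shift item [A → A . g g] — shift-reduce conflict.
I9 contains reduce item [A → f .] and shift item [D → f . f] — shift-reduce conflict.

Answer: Yes — I7: [D → * A .] vs [A → A . g g]; I9: [A → f .] vs [D → f . f]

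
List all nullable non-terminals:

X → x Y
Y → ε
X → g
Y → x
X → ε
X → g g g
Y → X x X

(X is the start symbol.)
{ 'X', 'Y' }

ε-productions: Y → ε, X → ε
So Y, X are immediately nullable.
Every non-terminal is now nullable.
Nullable = { 'X', 'Y' }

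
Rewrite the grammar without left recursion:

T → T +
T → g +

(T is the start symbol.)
T → g + T'
T' → + T'
T' → ε

T is directly left-recursive. The standard transformation for
  A → A α₁ | ... | A α_m | β₁ | ... | β_n
is
  A  → β₁ A' | ... | β_n A'
  A' → α₁ A' | ... | α_m A' | ε

T → g + becomes T → g + T'
T → T + becomes T' → + T'
Add T' → ε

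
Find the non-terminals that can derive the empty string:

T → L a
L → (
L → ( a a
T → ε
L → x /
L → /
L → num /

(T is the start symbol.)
{ 'T' }

A non-terminal is nullable if it can derive ε (the empty string): either it has an ε-production, or it has a production whose right-hand side consists entirely of nullable non-terminals.

ε-productions: T → ε
So T is immediately nullable.
No further non-terminal can be added: every production for the remaining non-terminals contains a terminal or a non-nullable non-terminal.
Nullable = { 'T' }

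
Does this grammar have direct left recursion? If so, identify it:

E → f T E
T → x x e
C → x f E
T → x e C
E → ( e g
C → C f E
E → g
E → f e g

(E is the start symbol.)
Yes, C is left-recursive

Direct left recursion occurs when N → N α for some non-terminal N (the right-hand side begins with the left-hand side itself).

E → f T E: starts with f
T → x x e: starts with x
C → x f E: starts with x
T → x e C: starts with x
E → ( e g: starts with '('
C → C f E: LEFT RECURSIVE (starts with C)
E → g: starts with g
E → f e g: starts with f

The grammar has direct left recursion on: C.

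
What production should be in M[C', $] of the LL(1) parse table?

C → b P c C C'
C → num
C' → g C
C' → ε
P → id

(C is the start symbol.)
C' → ε

To find M[C', $], we find productions for C' where $ is in the predict set (PREDICT(N → α) = (FIRST(α) \ {ε}) ∪ (FOLLOW(N) if α ⇒* ε)).

Relevant sets:
  FOLLOW(C') = { $, 'g' }

C' → g C: PREDICT = { 'g' }
C' → ε: PREDICT = { $, 'g' }
  $ is in predict set, so this production goes in M[C', $]

M[C', $] = C' → ε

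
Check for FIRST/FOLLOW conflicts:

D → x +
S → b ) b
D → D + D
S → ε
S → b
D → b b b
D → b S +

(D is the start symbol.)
No FIRST/FOLLOW conflicts.

Nullable non-terminals: S.

S: nullable alternative(s) S → ε; FOLLOW(S) = { '+' }
  S → b ) b: FIRST \ {ε} = { 'b' } — disjoint from FOLLOW(S)
  S → ε: FIRST \ {ε} = { } — this is the only nullable alternative, skip
  S → b: FIRST \ {ε} = { 'b' } — disjoint from FOLLOW(S)

D has no nullable alternative, so no FIRST/FOLLOW check is needed there.

No FIRST/FOLLOW conflicts found.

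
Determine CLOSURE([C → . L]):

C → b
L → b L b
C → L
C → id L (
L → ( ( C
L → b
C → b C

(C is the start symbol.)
{ [C → . L], [L → . ( ( C], [L → . b L b], [L → . b] }

Start with: [C → . L]
  [C → . L] has the dot before L: add [L → . b L b], [L → . ( ( C], [L → . b]
No further items can be added.

CLOSURE = { [C → . L], [L → . ( ( C], [L → . b L b], [L → . b] }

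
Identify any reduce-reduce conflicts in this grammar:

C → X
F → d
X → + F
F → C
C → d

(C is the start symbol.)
Yes — I7: [C → d .] vs [F → d .]

Augment with C' → C and build the canonical LR(0) collection (I0 = CLOSURE({[C' → . C]}), then GOTO on every symbol after a dot until no new states appear). It has 8 states:
  I0: { [C → . X], [C → . d], [C' → . C], [X → . + F] }  — shift
  I1: { [C → . X], [C → . d], [F → . C], [F → . d], [X → + . F], [X → . + F] }  — shift
  I2: { [C' → C .] }  — accept
  I3: { [C → X .] }  — reduce
  I4: { [C → d .] }  — reduce
  I5: { [F → C .] }  — reduce
  I6: { [X → + F .] }  — reduce
  I7: { [C → d .], [F → d .] }  — 2 reduces

I7 contains complete items [C → d .], [F → d .] — reduce-reduce conflict.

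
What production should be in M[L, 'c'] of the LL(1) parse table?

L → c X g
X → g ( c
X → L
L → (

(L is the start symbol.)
To find M[L, 'c'], we find productions for L where 'c' is in the predict set (PREDICT(N → α) = (FIRST(α) \ {ε}) ∪ (FOLLOW(N) if α ⇒* ε)).

L → c X g: PREDICT = { 'c' }
  'c' is in predict set, so this production goes in M[L, 'c']
L → (: PREDICT = { '(' }

M[L, 'c'] = L → c X g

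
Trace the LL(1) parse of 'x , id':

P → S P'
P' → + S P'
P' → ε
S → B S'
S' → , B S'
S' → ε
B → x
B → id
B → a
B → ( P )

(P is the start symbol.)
Stack is shown with the top on the left.

Stack        Input     Action
-----------------------------
P $          x , id $  output P → S P'
S P' $       x , id $  output S → B S'
B S' P' $    x , id $  output B → x
x S' P' $    x , id $  match 'x'
S' P' $      , id $    output S' → , B S'
, B S' P' $  , id $    match ','
B S' P' $    id $      output B → id
id S' P' $   id $      match 'id'
S' P' $      $         output S' → ε
P' $         $         output P' → ε
$            $         accept

The string is accepted.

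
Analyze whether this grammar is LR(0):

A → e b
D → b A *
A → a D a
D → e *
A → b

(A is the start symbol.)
A grammar is LR(0) if no state in the canonical LR(0) collection has:
  - both a shift item (dot before a terminal) and a complete item (shift-reduce conflict), or
  - two or more complete items (reduce-reduce conflict; the accept item [A' → A .] counts as a complete item here).

Augment with A' → A and build the canonical LR(0) collection (I0 = CLOSURE({[A' → . A]}), then GOTO on every symbol after a dot until no new states appear). It has 13 states:
  I0: { [A → . a D a], [A → . b], [A → . e b], [A' → . A] }  — shift
  I1: { [A' → A .] }  — accept
  I2: { [A → a . D a], [D → . b A *], [D → . e *] }  — shift
  I3: { [A → b .] }  — reduce
  I4: { [A → e . b] }  — shift
  I5: { [A → e b .] }  — reduce
  I6: { [A → a D . a] }  — shift
  I7: { [A → . a D a], [A → . b], [A → . e b], [D → b . A *] }  — shift
  I8: { [D → e . *] }  — shift
  I9: { [D → e * .] }  — reduce
  I10: { [D → b A . *] }  — shift
  I11: { [D → b A * .] }  — reduce
  I12: { [A → a D a .] }  — reduce

Every state is either a pure shift/goto state or contains exactly one complete item and nothing to shift — no conflicts. The grammar is LR(0).

Answer: Yes, the grammar is LR(0)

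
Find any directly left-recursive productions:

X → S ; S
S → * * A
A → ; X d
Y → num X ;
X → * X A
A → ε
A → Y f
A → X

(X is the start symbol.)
Direct left recursion occurs when N → N α for some non-terminal N (the right-hand side begins with the left-hand side itself).

X → S ; S: starts with S
S → * * A: starts with '*'
A → ; X d: starts with ';'
Y → num X ;: starts with num
X → * X A: starts with '*'
A → ε: starts with ε
A → Y f: starts with Y
A → X: starts with X

No direct left recursion found.

Answer: No direct left recursion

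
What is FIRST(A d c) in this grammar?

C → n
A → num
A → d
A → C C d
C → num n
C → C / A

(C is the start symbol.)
{ 'd', 'n', 'num' }

FIRST sets of the non-terminals involved (from the grammar, by fixed-point iteration):
  FIRST(A) = { 'd', 'n', 'num' }

To compute FIRST(A d c), process the symbols left to right:
Symbol A is a non-terminal. Add FIRST(A) \ {ε} = { 'd', 'n', 'num' }
A is not nullable (ε ∉ FIRST(A)), so stop here.
FIRST(A d c) = { 'd', 'n', 'num' }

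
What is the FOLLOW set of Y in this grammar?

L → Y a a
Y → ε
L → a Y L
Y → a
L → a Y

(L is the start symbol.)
{ $, 'a' }

To compute FOLLOW(Y), find every occurrence of Y on a right-hand side N → α Y β: add FIRST(β) \ {ε}, and if β is empty or nullable also add FOLLOW(N). Iterate to a fixed point.

In L → Y a a: Y is followed by a a, add FIRST(a a) \ {ε} = { 'a' }
In L → a Y L: Y is followed by L, add FIRST(L) \ {ε} = { 'a' }
In L → a Y: Y is at the end, add FOLLOW(L)

The FOLLOW sets referred to above (computed the same way, to a fixed point):
  FOLLOW(L) = { $ }

Taking the union: FOLLOW(Y) = { $, 'a' }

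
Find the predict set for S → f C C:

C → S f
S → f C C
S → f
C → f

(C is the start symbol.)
PREDICT(S → f C C) = (FIRST(RHS) \ {ε}) ∪ (FOLLOW(S) if ε ∈ FIRST(RHS), i.e. RHS ⇒* ε)
FIRST(f C C) = { 'f' }
ε ∉ FIRST(f C C), so FOLLOW(S) is not added.
PREDICT(S → f C C) = { 'f' }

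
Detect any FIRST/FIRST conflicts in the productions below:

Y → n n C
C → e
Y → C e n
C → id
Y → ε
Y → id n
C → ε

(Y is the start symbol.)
FIRST sets of the non-terminals at (or reachable through a nullable prefix from) the front of some alternative:
  FIRST(C) = { 'e', 'id', ε }

Productions for Y:
  Y → n n C: FIRST = { 'n' }
  Y → C e n: FIRST = { 'e', 'id' }
  Y → ε: FIRST = { ε }
  Y → id n: FIRST = { 'id' }
Productions for C:
  C → e: FIRST = { 'e' }
  C → id: FIRST = { 'id' }
  C → ε: FIRST = { ε }

Conflict for Y: Y → C e n and Y → id n
  Overlap: { 'id' }

Answer: Yes. Y → C e n / Y → id n on { 'id' }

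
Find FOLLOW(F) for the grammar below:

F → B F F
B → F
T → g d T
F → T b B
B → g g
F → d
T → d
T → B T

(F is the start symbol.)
{ $, 'd', 'g' }

To compute FOLLOW(F), find every occurrence of F on a right-hand side N → α F β: add FIRST(β) \ {ε}, and if β is empty or nullable also add FOLLOW(N). Iterate to a fixed point.

F is the start symbol, so $ ∈ FOLLOW(F).
In F → B F F: F is followed by F, add FIRST(F) \ {ε} = { 'd', 'g' }
In F → B F F: F is at the end; this adds FOLLOW(F) to itself — nothing new
In B → F: F is at the end, add FOLLOW(B)

The FOLLOW sets referred to above (computed the same way, to a fixed point):
  FOLLOW(B) = { $, 'd', 'g' }

Taking the union: FOLLOW(F) = { $, 'd', 'g' }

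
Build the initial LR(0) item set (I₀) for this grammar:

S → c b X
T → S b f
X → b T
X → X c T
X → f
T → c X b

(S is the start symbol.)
{ [S → . c b X], [S' → . S] }

First, augment the grammar with S' → S
I₀ = CLOSURE({ [S' → . S] }):
  [S' → . S] has the dot before S: add [S → . c b X]
No further items can be added.

I₀ = { [S → . c b X], [S' → . S] }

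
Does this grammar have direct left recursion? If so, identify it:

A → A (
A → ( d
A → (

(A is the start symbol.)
Yes, A is left-recursive

A → A (: LEFT RECURSIVE (starts with A)
A → ( d: starts with '('
A → (: starts with '('

The grammar has direct left recursion on: A.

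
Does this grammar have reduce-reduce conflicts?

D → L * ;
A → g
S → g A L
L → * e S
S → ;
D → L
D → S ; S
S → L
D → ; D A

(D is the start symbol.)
Augment with D' → D and build the canonical LR(0) collection (I0 = CLOSURE({[D' → . D]}), then GOTO on every symbol after a dot until no new states appear). It has 20 states:
  I0: { [D → . ; D A], [D → . L * ;], [D → . L], [D → . S ; S], [D' → . D], [L → . * e S], [S → . ;], [S → . L], [S → . g A L] }  — shift
  I1: { [L → * . e S] }  — shift
  I2: { [D → . ; D A], [D → . L * ;], [D → . L], [D → . S ; S], [D → ; . D A], [L → . * e S], [S → . ;], [S → . L], [S → . g A L], [S → ; .] }  — shift, reduce
  I3: { [D' → D .] }  — accept
  I4: { [D → L . * ;], [D → L .], [S → L .] }  — shift, 2 reduces
  I5: { [D → S . ; S] }  — shift
  I6: { [A → . g], [S → g . A L] }  — shift
  I7: { [L → . * e S], [S → g A . L] }  — shift
  I8: { [A → g .] }  — reduce
  I9: { [S → g A L .] }  — reduce
  I10: { [D → S ; . S], [L → . * e S], [S → . ;], [S → . L], [S → . g A L] }  — shift
  I11: { [S → ; .] }  — reduce
  I12: { [S → L .] }  — reduce
  I13: { [D → S ; S .] }  — reduce
  I14: { [D → L * . ;] }  — shift
  I15: { [D → L * ; .] }  — reduce
  I16: { [A → . g], [D → ; D . A] }  — shift
  I17: { [D → ; D A .] }  — reduce
  I18: { [L → * e . S], [L → . * e S], [S → . ;], [S → . L], [S → . g A L] }  — shift
  I19: { [L → * e S .] }  — reduce

I4 contains complete items [D → L .], [S → L .] — reduce-reduce conflict.

Answer: Yes — I4: [D → L .] vs [S → L .]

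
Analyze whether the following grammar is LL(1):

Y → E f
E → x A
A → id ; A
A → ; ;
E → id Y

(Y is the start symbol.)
Yes, the grammar is LL(1).

A grammar is LL(1) if for each non-terminal N with multiple productions, the predict sets of those productions are pairwise disjoint, where PREDICT(N → α) = (FIRST(α) \ {ε}) ∪ (FOLLOW(N) if α ⇒* ε).

For E:
  PREDICT(E → x A) = { 'x' }
  PREDICT(E → id Y) = { 'id' }
For A:
  PREDICT(A → id ';' A) = { 'id' }
  PREDICT(A → ';' ';') = { ';' }
Y has a single production, so nothing to check there.

All predict sets are disjoint. The grammar IS LL(1).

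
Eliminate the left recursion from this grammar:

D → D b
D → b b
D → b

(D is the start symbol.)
D is directly left-recursive. The standard transformation for
  A → A α₁ | ... | A α_m | β₁ | ... | β_n
is
  A  → β₁ A' | ... | β_n A'
  A' → α₁ A' | ... | α_m A' | ε

D → b b becomes D → b b D'
D → b becomes D → b D'
D → D b becomes D' → b D'
Add D' → ε

Resulting grammar:
D → b b D'
D → b D'
D' → b D'
D' → ε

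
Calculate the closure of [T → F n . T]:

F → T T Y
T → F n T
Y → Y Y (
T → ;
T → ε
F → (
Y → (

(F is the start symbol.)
{ [F → . (], [F → . T T Y], [T → . ;], [T → . F n T], [T → .], [T → F n . T] }

To compute CLOSURE, for each item [A → α.Bβ] where B is a non-terminal, add [B → .γ] for all productions B → γ; repeat for the newly added items until nothing changes.

Start with: [T → F n . T]
  [T → F n . T] has the dot before T: add [T → . F n T], [T → . ;], [T → .]
  [T → . F n T] has the dot before F: add [F → . T T Y], [F → . (]
No further items can be added.

CLOSURE = { [F → . (], [F → . T T Y], [T → . ;], [T → . F n T], [T → .], [T → F n . T] }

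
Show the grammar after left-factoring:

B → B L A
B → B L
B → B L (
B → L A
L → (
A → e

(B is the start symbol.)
Left-factoring transforms A → αβ₁ | αβ₂ into A → αA' and A' → β₁ | β₂
(α is the longest common prefix among the alternatives). Repeat until
no nonterminal has two alternatives with a common prefix.

Round 1: B has alternatives sharing prefix 'B L'. Introduce B': B → B L B'
  Add: B' → A
  Add: B' → ε
  Add: B' → (

No remaining common prefixes — done.

Resulting grammar:
B → B L B'
B' → A
B' → ε
B' → (
B → L A
L → (
A → e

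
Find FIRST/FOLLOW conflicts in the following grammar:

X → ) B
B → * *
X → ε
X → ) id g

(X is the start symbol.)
A FIRST/FOLLOW conflict occurs when a non-terminal N has a nullable alternative N → β (β ⇒* ε) and another alternative N → α with FIRST(α) ∩ FOLLOW(N) ≠ ∅: on such a lookahead the parser cannot decide between expanding α and letting N vanish via β.

Nullable non-terminals: X.

X: nullable alternative(s) X → ε; FOLLOW(X) = { $ }
  X → ) B: FIRST \ {ε} = { ')' } — disjoint from FOLLOW(X)
  X → ε: FIRST \ {ε} = { } — this is the only nullable alternative, skip
  X → ) id g: FIRST \ {ε} = { ')' } — disjoint from FOLLOW(X)

B has no nullable alternative, so no FIRST/FOLLOW check is needed there.

No FIRST/FOLLOW conflicts found.

Answer: No FIRST/FOLLOW conflicts.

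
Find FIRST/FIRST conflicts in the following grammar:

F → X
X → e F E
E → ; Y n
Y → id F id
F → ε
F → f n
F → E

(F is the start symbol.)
No FIRST/FIRST conflicts.

A FIRST/FIRST conflict occurs when two productions N → α and N → β for the same non-terminal have FIRST(α) ∩ FIRST(β) ≠ ∅ (with ε ∈ FIRST of a nullable right-hand side, so two nullable alternatives also conflict).

FIRST sets of the non-terminals at (or reachable through a nullable prefix from) the front of some alternative:
  FIRST(X) = { 'e' }
  FIRST(E) = { ';' }

Productions for F:
  F → X: FIRST = { 'e' }
  F → ε: FIRST = { ε }
  F → f n: FIRST = { 'f' }
  F → E: FIRST = { ';' }
X, E, Y have only one production, so no FIRST/FIRST conflict is possible there.

All alternatives of each non-terminal have pairwise disjoint FIRST sets.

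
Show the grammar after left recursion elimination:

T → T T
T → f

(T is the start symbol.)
T is directly left-recursive. The standard transformation for
  A → A α₁ | ... | A α_m | β₁ | ... | β_n
is
  A  → β₁ A' | ... | β_n A'
  A' → α₁ A' | ... | α_m A' | ε

T → f becomes T → f T'
T → T T becomes T' → T T'
Add T' → ε

Resulting grammar:
T → f T'
T' → T T'
T' → ε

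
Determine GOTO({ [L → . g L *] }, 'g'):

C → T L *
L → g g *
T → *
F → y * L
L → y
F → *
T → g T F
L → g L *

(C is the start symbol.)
GOTO(I, 'g') = CLOSURE({ [A → αX.β] : [A → α.Xβ] ∈ I, X = 'g' })

Items with dot before 'g', with the dot advanced:
  [L → . g L *] → [L → g . L *]
Closure of the advanced items:
  [L → g . L *] has the dot before L: add [L → . g g *], [L → . y], [L → . g L *]

GOTO = { [L → . g L *], [L → . g g *], [L → . y], [L → g . L *] }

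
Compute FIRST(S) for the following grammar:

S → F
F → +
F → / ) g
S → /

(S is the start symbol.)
To compute FIRST(S), examine every production with S on the left-hand side, reading each right-hand side left to right until a non-nullable symbol is reached.

FIRST sets of the other non-terminals involved (by the same procedure, iterated to a fixed point):
  FIRST(F) = { '+', '/' }

From S → F:
  - F is a non-terminal: add FIRST(F) \ {ε} = { '+', '/' }
    F is not nullable, so stop
From S → /:
  - '/' is a terminal: add '/' and stop

Collecting: FIRST(S) = { '+', '/' }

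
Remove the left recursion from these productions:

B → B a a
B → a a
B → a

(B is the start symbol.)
B is directly left-recursive. The standard transformation for
  A → A α₁ | ... | A α_m | β₁ | ... | β_n
is
  A  → β₁ A' | ... | β_n A'
  A' → α₁ A' | ... | α_m A' | ε

B → a a becomes B → a a B'
B → a becomes B → a B'
B → B a a becomes B' → a a B'
Add B' → ε

Resulting grammar:
B → a a B'
B → a B'
B' → a a B'
B' → ε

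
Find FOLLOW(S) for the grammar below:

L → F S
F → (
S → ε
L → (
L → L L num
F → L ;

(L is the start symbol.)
{ $, '(', ';', 'num' }

To compute FOLLOW(S), find every occurrence of S on a right-hand side N → α S β: add FIRST(β) \ {ε}, and if β is empty or nullable also add FOLLOW(N). Iterate to a fixed point.

In L → F S: S is at the end, add FOLLOW(L)

The FOLLOW sets referred to above (computed the same way, to a fixed point):
  FOLLOW(L) = { $, '(', ';', 'num' }

Taking the union: FOLLOW(S) = { $, '(', ';', 'num' }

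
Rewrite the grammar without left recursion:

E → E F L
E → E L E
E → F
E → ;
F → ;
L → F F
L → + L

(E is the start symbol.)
E is directly left-recursive. The standard transformation for
  A → A α₁ | ... | A α_m | β₁ | ... | β_n
is
  A  → β₁ A' | ... | β_n A'
  A' → α₁ A' | ... | α_m A' | ε

E → F becomes E → F E'
E → ; becomes E → ; E'
E → E F L becomes E' → F L E'
E → E L E becomes E' → L E E'
Add E' → ε

Productions for other non-terminals are unchanged:
  F → ;
  L → F F
  L → + L

Resulting grammar:
E → F E'
E → ; E'
E' → F L E'
E' → L E E'
E' → ε
F → ;
L → F F
L → + L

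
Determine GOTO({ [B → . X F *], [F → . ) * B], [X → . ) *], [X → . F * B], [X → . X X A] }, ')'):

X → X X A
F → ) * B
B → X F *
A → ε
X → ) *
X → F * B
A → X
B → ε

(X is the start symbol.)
{ [F → ) . * B], [X → ) . *] }

GOTO(I, ')') = CLOSURE({ [A → αX.β] : [A → α.Xβ] ∈ I, X = ')' })

Items with dot before ')', with the dot advanced:
  [F → . ) * B] → [F → ) . * B]
  [X → . ) *] → [X → ) . *]
Closure adds nothing (no advanced item has the dot before a non-terminal).

GOTO = { [F → ) . * B], [X → ) . *] }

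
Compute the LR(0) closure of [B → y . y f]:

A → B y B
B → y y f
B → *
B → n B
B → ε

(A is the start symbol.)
{ [B → y . y f] }

Start with: [B → y . y f]
The dot precedes the terminal y, so nothing is added.

CLOSURE = { [B → y . y f] }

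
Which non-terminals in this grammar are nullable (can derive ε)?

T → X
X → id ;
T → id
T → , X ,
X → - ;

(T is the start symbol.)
None

There are no ε-productions, so no non-terminal can derive ε.
No non-terminals are nullable.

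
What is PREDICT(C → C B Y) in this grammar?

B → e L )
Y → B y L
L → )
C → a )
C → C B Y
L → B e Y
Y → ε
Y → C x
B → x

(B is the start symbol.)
PREDICT(C → C B Y) = (FIRST(RHS) \ {ε}) ∪ (FOLLOW(C) if ε ∈ FIRST(RHS), i.e. RHS ⇒* ε)
FIRST(C) = { 'a' }
FIRST(C B Y) = { 'a' }
ε ∉ FIRST(C B Y), so FOLLOW(C) is not added.
PREDICT(C → C B Y) = { 'a' }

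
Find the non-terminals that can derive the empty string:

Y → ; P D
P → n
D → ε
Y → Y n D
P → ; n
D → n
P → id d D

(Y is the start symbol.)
ε-productions: D → ε
So D is immediately nullable.
No further non-terminal can be added: every production for the remaining non-terminals contains a terminal or a non-nullable non-terminal.
Nullable = { 'D' }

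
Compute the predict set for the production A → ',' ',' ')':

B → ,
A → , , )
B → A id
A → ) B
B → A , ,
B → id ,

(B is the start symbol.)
{ ',' }

PREDICT(A → ',' ',' ')') = (FIRST(RHS) \ {ε}) ∪ (FOLLOW(A) if ε ∈ FIRST(RHS), i.e. RHS ⇒* ε)
FIRST(',' ',' ')') = { ',' }
ε ∉ FIRST(',' ',' ')'), so FOLLOW(A) is not added.
PREDICT(A → ',' ',' ')') = { ',' }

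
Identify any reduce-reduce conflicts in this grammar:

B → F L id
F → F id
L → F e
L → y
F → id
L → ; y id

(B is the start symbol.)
Yes — I7: [F → F id .] vs [F → id .]

A reduce-reduce conflict occurs when an LR(0) state has two complete items [A → α .] and [B → β .] — both call for a reduction, and with no lookahead the parser cannot choose between them.

Augment with B' → B and build the canonical LR(0) collection (I0 = CLOSURE({[B' → . B]}), then GOTO on every symbol after a dot until no new states appear). It has 14 states:
  I0: { [B → . F L id], [B' → . B], [F → . F id], [F → . id] }  — shift
  I1: { [B' → B .] }  — accept
  I2: { [B → F . L id], [F → . F id], [F → . id], [F → F . id], [L → . ; y id], [L → . F e], [L → . y] }  — shift
  I3: { [F → id .] }  — reduce
  I4: { [L → ; . y id] }  — shift
  I5: { [F → F . id], [L → F . e] }  — shift
  I6: { [B → F L . id] }  — shift
  I7: { [F → F id .], [F → id .] }  — 2 reduces
  I8: { [L → y .] }  — reduce
  I9: { [B → F L id .] }  — reduce
  I10: { [L → F e .] }  — reduce
  I11: { [F → F id .] }  — reduce
  I12: { [L → ; y . id] }  — shift
  I13: { [L → ; y id .] }  — reduce

I7 contains complete items [F → F id .], [F → id .] — reduce-reduce conflict.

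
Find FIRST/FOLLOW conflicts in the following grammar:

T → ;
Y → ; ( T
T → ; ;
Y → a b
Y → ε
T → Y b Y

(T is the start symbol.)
No FIRST/FOLLOW conflicts.

Nullable non-terminals: Y.

Y: nullable alternative(s) Y → ε; FOLLOW(Y) = { $, 'b' }
  Y → ; ( T: FIRST \ {ε} = { ';' } — disjoint from FOLLOW(Y)
  Y → a b: FIRST \ {ε} = { 'a' } — disjoint from FOLLOW(Y)
  Y → ε: FIRST \ {ε} = { } — this is the only nullable alternative, skip

T has no nullable alternative, so no FIRST/FOLLOW check is needed there.

No FIRST/FOLLOW conflicts found.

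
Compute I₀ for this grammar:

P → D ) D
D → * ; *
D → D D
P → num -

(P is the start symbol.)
First, augment the grammar with P' → P
I₀ = CLOSURE({ [P' → . P] }):
  [P' → . P] has the dot before P: add [P → . D ) D], [P → . num -]
  [P → . D ) D] has the dot before D: add [D → . * ; *], [D → . D D]
No further items can be added.

I₀ = { [D → . * ; *], [D → . D D], [P → . D ) D], [P → . num -], [P' → . P] }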